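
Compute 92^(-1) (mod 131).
Since 131 is prime, by Fermat 92^(-1) ≡ 92^{129} ≡ 47 (mod 131). Verify: 92 × 47 = 4324 ≡ 1 (mod 131)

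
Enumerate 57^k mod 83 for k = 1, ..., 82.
57^1, 57^2, ..., 57^{82} mod 83: [57, 12, 20, 61, 74, 68, 58, 69, 32, 81, 52, 59, 43, 44, 18, 30, 50, 28, 19, 4, 62, 48, 80, 78, 47, 23, 66, 27, 45, 75, 42, 70, 6, 10, 72, 37, 34, 29, 76, 16, 82, 26, 71, 63, 22, 9, 15, 25, 14, 51, 2, 31, 24, 40, 39, 65, 53, 33, 55, 64, 79, 21, 35, 3, 5, 36, 60, 17, 56, 38, 8, 41, 13, 77, 73, 11, 46, 49, 54, 7, 67, 1]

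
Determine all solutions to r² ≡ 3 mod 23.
The square roots of 3 mod 23 are 16 and 7. Verify: 16² = 256 ≡ 3 mod 23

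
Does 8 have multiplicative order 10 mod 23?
Powers of 8 mod 23: 8^1≡8, 8^2≡18, 8^3≡6, 8^4≡2, 8^5≡16, 8^6≡13, 8^7≡12, 8^8≡4, 8^9≡9, 8^10≡3, 8^11≡1. 8^10≡3≢1, so ord ≠ 10. No, the actual order is 11.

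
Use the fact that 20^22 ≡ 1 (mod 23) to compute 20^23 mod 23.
By Fermat: 20^{22} ≡ 1 (mod 23). So 20^{23} = 20^{22} · 20^{1} ≡ 20^{1} ≡ 20 (mod 23)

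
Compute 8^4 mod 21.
8^{4} = 4096 ≡ 1 (mod 21)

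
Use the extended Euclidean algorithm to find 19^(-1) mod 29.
Extended GCD: 19(-3) + 29(2) = 1. So 19^(-1) ≡ -3 ≡ 26 (mod 29). Verify: 19 × 26 = 494 ≡ 1 (mod 29)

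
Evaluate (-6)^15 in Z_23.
By repeated squaring (mod 23): (-6)^{1}≡17, (-6)^{2}≡13, (-6)^{4}≡8, (-6)^{8}≡18. Then (-6)^{15} = (-6)^{8+4+2+1} ≡ 18 × 8 × 13 × 17 ≡ 15 (mod 23)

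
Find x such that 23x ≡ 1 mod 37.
Since 37 is prime, by Fermat 23^(-1) ≡ 23^{35} ≡ 29 mod 37. Verify: 23 × 29 = 667 ≡ 1 mod 37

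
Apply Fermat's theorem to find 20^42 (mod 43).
By Fermat's Little Theorem, 20^{42} ≡ 1 (mod 43) since 43 is prime and gcd(20, 43) = 1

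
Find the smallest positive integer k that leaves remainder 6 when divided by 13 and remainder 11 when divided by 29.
M = 13 × 29 = 377. M₁ = 29, y₁ ≡ 9 mod 13. M₂ = 13, y₂ ≡ 9 mod 29. k = 6×29×9 + 11×13×9 ≡ 214 mod 377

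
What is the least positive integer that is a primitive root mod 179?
g = 2. Powers: [2, 4, 8, 16, 32, 64, ...] generates all 178 non-zero residues.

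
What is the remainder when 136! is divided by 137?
By Wilson's theorem, (136)! ≡ -1 ≡ 136 mod 137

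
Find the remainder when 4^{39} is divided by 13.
By Fermat: 4^{12} ≡ 1 (mod 13). 39 = 3×12 + 3. So 4^{39} ≡ 4^{3} ≡ 12 (mod 13)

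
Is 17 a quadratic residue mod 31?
By Euler's criterion: 17^{15} ≡ 30 (mod 31). Since this equals -1 (≡ 30), 17 is not a QR.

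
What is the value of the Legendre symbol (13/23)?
(13/23) = 13^{11} mod 23 = 1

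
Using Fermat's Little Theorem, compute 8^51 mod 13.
By Fermat: 8^{12} ≡ 1 mod 13. 51 = 4×12 + 3. So 8^{51} ≡ 8^{3} ≡ 5 mod 13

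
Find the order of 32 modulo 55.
Powers of 32 mod 55: 32^1≡32, 32^2≡34, 32^3≡43, 32^4≡1. Order = 4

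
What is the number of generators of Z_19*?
A prime p has φ(p-1) primitive roots; here φ(18) = 6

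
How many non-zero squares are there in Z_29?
Exactly half the non-zero residues mod a prime are QRs: (29-1)/2 = 14.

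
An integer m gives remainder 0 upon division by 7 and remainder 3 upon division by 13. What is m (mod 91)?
M = 7 × 13 = 91. M₁ = 13, y₁ ≡ 6 (mod 7). M₂ = 7, y₂ ≡ 2 (mod 13). m = 0×13×6 + 3×7×2 ≡ 42 (mod 91)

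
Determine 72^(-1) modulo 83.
Since 83 is prime, by Fermat 72^(-1) ≡ 72^{81} ≡ 15 (mod 83). Verify: 72 × 15 = 1080 ≡ 1 (mod 83)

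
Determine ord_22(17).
Powers of 17 mod 22: 17^1≡17, 17^2≡3, 17^3≡7, 17^4≡9, 17^5≡21, 17^6≡5, 17^7≡19, 17^8≡15, 17^9≡13, 17^10≡1. Order = 10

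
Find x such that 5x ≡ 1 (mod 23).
Since 23 is prime, by Fermat 5^(-1) ≡ 5^{21} ≡ 14 (mod 23). Verify: 5 × 14 = 70 ≡ 1 (mod 23)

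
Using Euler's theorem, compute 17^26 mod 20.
By Euler: 17^{8} ≡ 1 (mod 20) since gcd(17, 20) = 1. 26 = 3×8 + 2. So 17^{26} ≡ 17^{2} ≡ 9 (mod 20)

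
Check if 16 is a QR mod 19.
By Euler's criterion: 16^{9} ≡ 1 (mod 19). Since this equals 1, 16 is a QR.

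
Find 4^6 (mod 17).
By repeated squaring (mod 17): 4^{1}≡4, 4^{2}≡16, 4^{4}≡1. Then 4^{6} = 4^{4+2} ≡ 1 × 16 ≡ 16 (mod 17)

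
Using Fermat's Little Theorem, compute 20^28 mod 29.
By Fermat's Little Theorem, 20^{28} ≡ 1 mod 29 since 29 is prime and gcd(20, 29) = 1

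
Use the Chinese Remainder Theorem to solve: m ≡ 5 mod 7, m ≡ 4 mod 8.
M = 7 × 8 = 56. M₁ = 8, y₁ ≡ 1 mod 7. M₂ = 7, y₂ ≡ 7 mod 8. m = 5×8×1 + 4×7×7 ≡ 12 mod 56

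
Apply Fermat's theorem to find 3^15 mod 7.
By Fermat: 3^{6} ≡ 1 mod 7. 15 = 2×6 + 3. So 3^{15} ≡ 3^{3} ≡ 6 mod 7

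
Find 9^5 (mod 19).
By repeated squaring (mod 19): 9^{1}≡9, 9^{2}≡5, 9^{4}≡6. Then 9^{5} = 9^{4+1} ≡ 6 × 9 ≡ 16 (mod 19)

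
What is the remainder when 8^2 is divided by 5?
8^{2} = 64 ≡ 4 mod 5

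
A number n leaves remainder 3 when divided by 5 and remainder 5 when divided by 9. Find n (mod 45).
M = 5 × 9 = 45. M₁ = 9, y₁ ≡ 4 (mod 5). M₂ = 5, y₂ ≡ 2 (mod 9). n = 3×9×4 + 5×5×2 ≡ 23 (mod 45)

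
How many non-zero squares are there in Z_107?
The squaring map on Z_107* is 2-to-1, so there are (106)/2 = 53 QRs.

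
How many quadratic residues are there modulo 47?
The squaring map on Z_47* is 2-to-1, so there are (46)/2 = 23 QRs.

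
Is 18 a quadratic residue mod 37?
By Euler's criterion: 18^{18} ≡ 36 mod 37. Since this equals -1 (≡ 36), 18 is not a QR.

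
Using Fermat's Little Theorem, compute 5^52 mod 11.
By Fermat: 5^{10} ≡ 1 (mod 11). 52 = 5×10 + 2. So 5^{52} ≡ 5^{2} ≡ 3 (mod 11)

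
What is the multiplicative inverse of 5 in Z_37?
Since 37 is prime, by Fermat 5^(-1) ≡ 5^{35} ≡ 15 mod 37. Verify: 5 × 15 = 75 ≡ 1 mod 37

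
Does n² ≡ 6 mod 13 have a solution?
By Euler's criterion: 6^{6} ≡ 12 mod 13. Since this equals -1 (≡ 12), 6 is not a QR.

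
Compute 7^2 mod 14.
7^{2} = 49 ≡ 7 (mod 14)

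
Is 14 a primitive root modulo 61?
14^{6} ≡ 1 mod 61 and 6 < 60, so ord_61(14) = 6 ≠ 60 and 14 is not a primitive root.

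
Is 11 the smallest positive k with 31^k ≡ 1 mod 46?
Powers of 31 mod 46: 31^1≡31, 31^2≡41, 31^3≡29, 31^4≡25, 31^5≡39, 31^6≡13, 31^7≡35, 31^8≡27, 31^9≡9, 31^10≡3, 31^11≡1. First k with 31^k≡1 is k=11. Yes, ord_46(31) = 11.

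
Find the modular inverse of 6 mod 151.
Since 151 is prime, by Fermat 6^(-1) ≡ 6^{149} ≡ 126 (mod 151). Verify: 6 × 126 = 756 ≡ 1 (mod 151)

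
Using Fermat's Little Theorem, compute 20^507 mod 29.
By Fermat: 20^{28} ≡ 1 (mod 29). 507 ≡ 3 (mod 28). So 20^{507} ≡ 20^{3} ≡ 25 (mod 29)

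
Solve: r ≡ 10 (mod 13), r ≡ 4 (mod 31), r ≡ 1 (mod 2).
M = 13 × 31 × 2 = 806. M₁ = 62, y₁ ≡ 4 (mod 13). M₂ = 26, y₂ ≡ 6 (mod 31). M₃ = 403, y₃ ≡ 1 (mod 2). r = 10×62×4 + 4×26×6 + 1×403×1 ≡ 283 (mod 806)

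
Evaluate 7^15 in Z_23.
By repeated squaring mod 23: 7^{1}≡7, 7^{2}≡3, 7^{4}≡9, 7^{8}≡12. Then 7^{15} = 7^{8+4+2+1} ≡ 12 × 9 × 3 × 7 ≡ 14 mod 23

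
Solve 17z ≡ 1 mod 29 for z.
Since 29 is prime, by Fermat 17^(-1) ≡ 17^{27} ≡ 12 mod 29. Verify: 17 × 12 = 204 ≡ 1 mod 29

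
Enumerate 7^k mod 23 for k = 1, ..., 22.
7^1, 7^2, ..., 7^{22} mod 23: [7, 3, 21, 9, 17, 4, 5, 12, 15, 13, 22, 16, 20, 2, 14, 6, 19, 18, 11, 8, 10, 1]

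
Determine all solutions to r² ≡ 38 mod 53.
The square roots of 38 mod 53 are 12 and 41. Verify: 12² = 144 ≡ 38 mod 53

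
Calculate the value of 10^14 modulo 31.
By repeated squaring (mod 31): 10^{1}≡10, 10^{2}≡7, 10^{4}≡18, 10^{8}≡14. Then 10^{14} = 10^{8+4+2} ≡ 14 × 18 × 7 ≡ 28 (mod 31)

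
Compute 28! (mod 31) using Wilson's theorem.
(30)! = (28)! × (29) × (30) ≡ -1 (mod 31). So (28)! ≡ -1 × [(30)(29)]^(-1) ≡ 15 (mod 31)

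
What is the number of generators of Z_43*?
Number of primitive roots mod 43 = φ(p-1) = φ(42) = 12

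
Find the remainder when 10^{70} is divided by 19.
By Fermat: 10^{18} ≡ 1 (mod 19). 70 = 3×18 + 16. So 10^{70} ≡ 10^{16} ≡ 4 (mod 19)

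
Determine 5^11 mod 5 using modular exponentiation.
By repeated squaring mod 5: 5^{1}≡0, 5^{2}≡0, 5^{4}≡0, 5^{8}≡0. Then 5^{11} = 5^{8+2+1} ≡ 0 × 0 × 0 ≡ 0 mod 5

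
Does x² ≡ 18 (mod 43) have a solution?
By Euler's criterion: 18^{21} ≡ 42 (mod 43). Since this equals -1 (≡ 42), 18 is not a QR.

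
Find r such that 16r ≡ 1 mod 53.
Since 53 is prime, by Fermat 16^(-1) ≡ 16^{51} ≡ 10 mod 53. Verify: 16 × 10 = 160 ≡ 1 mod 53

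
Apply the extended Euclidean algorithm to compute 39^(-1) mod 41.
Extended GCD: 39(20) + 41(-19) = 1. So 39^(-1) ≡ 20 (mod 41). Verify: 39 × 20 = 780 ≡ 1 (mod 41)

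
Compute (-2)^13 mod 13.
Using Fermat: (-2)^{12} ≡ 1 (mod 13). 13 ≡ 1 (mod 12). So (-2)^{13} ≡ (-2)^{1} ≡ 11 (mod 13)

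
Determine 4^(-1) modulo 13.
Since 13 is prime, by Fermat 4^(-1) ≡ 4^{11} ≡ 10 (mod 13). Verify: 4 × 10 = 40 ≡ 1 (mod 13)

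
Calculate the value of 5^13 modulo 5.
By repeated squaring mod 5: 5^{1}≡0, 5^{2}≡0, 5^{4}≡0, 5^{8}≡0. Then 5^{13} = 5^{8+4+1} ≡ 0 × 0 × 0 ≡ 0 mod 5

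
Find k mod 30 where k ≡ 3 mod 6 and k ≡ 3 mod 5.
M = 6 × 5 = 30. M₁ = 5, y₁ ≡ 5 mod 6. M₂ = 6, y₂ ≡ 1 mod 5. k = 3×5×5 + 3×6×1 ≡ 3 mod 30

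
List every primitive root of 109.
There are φ(108) = 36 primitive roots mod 109: {6, 10, 11, 13, 14, 18, 24, 30, 37, 39, 40, 42, 44, 47, 50, 51, 52, 53, 56, 57, 58, 59, 62, 65, 67, 69, 70, 72, 79, 85, 91, 95, 96, 98, 99, 103}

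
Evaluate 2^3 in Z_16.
2^{3} = 8 ≡ 8 (mod 16)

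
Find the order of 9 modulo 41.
Powers of 9 mod 41: 9^1≡9, 9^2≡40, 9^3≡32, 9^4≡1. ord_41(9) = 4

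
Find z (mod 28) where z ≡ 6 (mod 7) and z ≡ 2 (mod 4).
M = 7 × 4 = 28. M₁ = 4, y₁ ≡ 2 (mod 7). M₂ = 7, y₂ ≡ 3 (mod 4). z = 6×4×2 + 2×7×3 ≡ 6 (mod 28)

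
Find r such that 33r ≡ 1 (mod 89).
Since 89 is prime, by Fermat 33^(-1) ≡ 33^{87} ≡ 27 (mod 89). Verify: 33 × 27 = 891 ≡ 1 (mod 89)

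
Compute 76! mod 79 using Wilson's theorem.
(78)! = (76)! × (77) × (78) ≡ -1 mod 79. So (76)! ≡ -1 × [(78)(77)]^(-1) ≡ 39 mod 79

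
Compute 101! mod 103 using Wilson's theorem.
(102)! = (101)! × (102) ≡ -1 mod 103. So (101)! ≡ -1 × (102)^(-1) ≡ (-1)×(-1) = 1 mod 103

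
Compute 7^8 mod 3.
Using Fermat: 7^{2} ≡ 1 (mod 3). 8 ≡ 0 (mod 2). So 7^{8} ≡ 7^{0} ≡ 1 (mod 3)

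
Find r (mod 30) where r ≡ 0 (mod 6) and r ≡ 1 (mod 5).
M = 6 × 5 = 30. M₁ = 5, y₁ ≡ 5 (mod 6). M₂ = 6, y₂ ≡ 1 (mod 5). r = 0×5×5 + 1×6×1 ≡ 6 (mod 30)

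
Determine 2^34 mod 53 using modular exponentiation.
By repeated squaring (mod 53): 2^{1}≡2, 2^{2}≡4, 2^{4}≡16, 2^{8}≡44, 2^{16}≡28, 2^{32}≡42. Then 2^{34} = 2^{32+2} ≡ 42 × 4 ≡ 9 (mod 53)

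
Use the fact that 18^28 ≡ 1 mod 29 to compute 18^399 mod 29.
By Fermat: 18^{28} ≡ 1 mod 29. 399 ≡ 7 mod 28. So 18^{399} ≡ 18^{7} ≡ 17 mod 29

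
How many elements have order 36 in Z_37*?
Number of primitive roots mod 37 = φ(p-1) = φ(36) = 12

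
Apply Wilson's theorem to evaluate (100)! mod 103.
(102)! = (100)! × (101) × (102) ≡ -1 (mod 103). So (100)! ≡ -1 × [(102)(101)]^(-1) ≡ 51 (mod 103)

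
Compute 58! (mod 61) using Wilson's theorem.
(60)! = (58)! × (59) × (60) ≡ -1 (mod 61). So (58)! ≡ -1 × [(60)(59)]^(-1) ≡ 30 (mod 61)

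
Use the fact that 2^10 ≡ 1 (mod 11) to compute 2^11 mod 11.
By Fermat: 2^{10} ≡ 1 (mod 11). So 2^{11} = 2^{10} · 2^{1} ≡ 2^{1} ≡ 2 (mod 11)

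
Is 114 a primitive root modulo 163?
ord_163(114) divides 162. For each prime q|162: 114^{81}≡162, 114^{54}≡58, none ≡ 1. So 114 has order 162 and is a primitive root mod 163.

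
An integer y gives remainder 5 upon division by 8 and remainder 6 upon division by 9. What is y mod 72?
M = 8 × 9 = 72. M₁ = 9, y₁ ≡ 1 mod 8. M₂ = 8, y₂ ≡ 8 mod 9. y = 5×9×1 + 6×8×8 ≡ 69 mod 72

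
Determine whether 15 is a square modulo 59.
By Euler's criterion: 15^{29} ≡ 1 mod 59. Since this equals 1, 15 is a QR.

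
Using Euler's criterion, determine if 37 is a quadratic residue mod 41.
By Euler's criterion: 37^{20} ≡ 1 (mod 41). Since this equals 1, 37 is a QR.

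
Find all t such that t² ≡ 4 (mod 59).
The square roots of 4 mod 59 are 57 and 2. Verify: 57² = 3249 ≡ 4 (mod 59)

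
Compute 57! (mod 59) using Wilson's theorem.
(58)! = (57)! × (58) ≡ -1 (mod 59). So (57)! ≡ -1 × (58)^(-1) ≡ (-1)×(-1) = 1 (mod 59)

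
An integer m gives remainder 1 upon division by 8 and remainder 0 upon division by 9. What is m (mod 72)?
M = 8 × 9 = 72. M₁ = 9, y₁ ≡ 1 (mod 8). M₂ = 8, y₂ ≡ 8 (mod 9). m = 1×9×1 + 0×8×8 ≡ 9 (mod 72)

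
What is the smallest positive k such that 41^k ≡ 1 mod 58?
Powers of 41 mod 58: 41^1≡41, 41^2≡57, 41^3≡17, 41^4≡1. ord_58(41) = 4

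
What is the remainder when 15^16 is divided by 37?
By repeated squaring mod 37: 15^{1}≡15, 15^{2}≡3, 15^{4}≡9, 15^{8}≡7, 15^{16}≡12. So 15^{16} ≡ 12 mod 37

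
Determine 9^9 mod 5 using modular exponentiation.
Using Fermat: 9^{4} ≡ 1 (mod 5). 9 ≡ 1 (mod 4). So 9^{9} ≡ 9^{1} ≡ 4 (mod 5)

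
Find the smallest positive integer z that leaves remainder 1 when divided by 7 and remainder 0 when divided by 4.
M = 7 × 4 = 28. M₁ = 4, y₁ ≡ 2 (mod 7). M₂ = 7, y₂ ≡ 3 (mod 4). z = 1×4×2 + 0×7×3 ≡ 8 (mod 28)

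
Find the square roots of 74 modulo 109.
The square roots of 74 mod 109 are 40 and 69. Verify: 40² = 1600 ≡ 74 mod 109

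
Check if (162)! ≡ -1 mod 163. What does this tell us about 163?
(162)! mod 163 = 162. Since this equals -1 mod 163, Wilson confirms 163 is prime.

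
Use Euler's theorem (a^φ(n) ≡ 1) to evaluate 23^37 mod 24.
By Euler: 23^{8} ≡ 1 mod 24 since gcd(23, 24) = 1. 37 = 4×8 + 5. So 23^{37} ≡ 23^{5} ≡ 23 mod 24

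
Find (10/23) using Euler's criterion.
(10/23) = 10^{11} mod 23 = -1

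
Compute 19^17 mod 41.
By repeated squaring (mod 41): 19^{1}≡19, 19^{2}≡33, 19^{4}≡23, 19^{8}≡37, 19^{16}≡16. Then 19^{17} = 19^{16+1} ≡ 16 × 19 ≡ 17 (mod 41)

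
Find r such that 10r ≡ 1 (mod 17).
Since 17 is prime, by Fermat 10^(-1) ≡ 10^{15} ≡ 12 (mod 17). Verify: 10 × 12 = 120 ≡ 1 (mod 17)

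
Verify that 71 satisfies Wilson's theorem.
(70)! mod 71 = 70. Since this equals -1 (mod 71), Wilson confirms 71 is prime.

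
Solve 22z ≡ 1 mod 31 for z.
Since 31 is prime, by Fermat 22^(-1) ≡ 22^{29} ≡ 24 mod 31. Verify: 22 × 24 = 528 ≡ 1 mod 31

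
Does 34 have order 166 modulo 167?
ord_167(34) divides 166. For each prime q|166: 34^{83}≡166, 34^{2}≡154, none ≡ 1. So 34 has order 166 and is a primitive root mod 167.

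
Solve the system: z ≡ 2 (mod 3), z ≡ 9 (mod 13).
M = 3 × 13 = 39. M₁ = 13, y₁ ≡ 1 (mod 3). M₂ = 3, y₂ ≡ 9 (mod 13). z = 2×13×1 + 9×3×9 ≡ 35 (mod 39)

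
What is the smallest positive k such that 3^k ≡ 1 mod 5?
Powers of 3 mod 5: 3^1≡3, 3^2≡4, 3^3≡2, 3^4≡1. Order = 4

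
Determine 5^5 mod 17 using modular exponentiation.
By repeated squaring (mod 17): 5^{1}≡5, 5^{2}≡8, 5^{4}≡13. Then 5^{5} = 5^{4+1} ≡ 13 × 5 ≡ 14 (mod 17)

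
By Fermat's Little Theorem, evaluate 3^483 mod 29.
By Fermat: 3^{28} ≡ 1 mod 29. 483 ≡ 7 mod 28. So 3^{483} ≡ 3^{7} ≡ 12 mod 29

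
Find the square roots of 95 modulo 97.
The square roots of 95 mod 97 are 17 and 80. Verify: 17² = 289 ≡ 95 mod 97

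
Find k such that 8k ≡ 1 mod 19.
Since 19 is prime, by Fermat 8^(-1) ≡ 8^{17} ≡ 12 mod 19. Verify: 8 × 12 = 96 ≡ 1 mod 19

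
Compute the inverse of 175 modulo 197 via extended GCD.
Extended GCD: 175(-9) + 197(8) = 1. So 175^(-1) ≡ -9 ≡ 188 (mod 197). Verify: 175 × 188 = 32900 ≡ 1 (mod 197)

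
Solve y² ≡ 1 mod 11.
The square roots of 1 mod 11 are 1 and 10. Verify: 1² = 1 ≡ 1 mod 11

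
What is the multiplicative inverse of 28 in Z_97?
Since 97 is prime, by Fermat 28^(-1) ≡ 28^{95} ≡ 52 mod 97. Verify: 28 × 52 = 1456 ≡ 1 mod 97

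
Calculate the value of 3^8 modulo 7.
Using Fermat: 3^{6} ≡ 1 (mod 7). 8 ≡ 2 (mod 6). So 3^{8} ≡ 3^{2} ≡ 2 (mod 7)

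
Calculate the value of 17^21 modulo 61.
By repeated squaring (mod 61): 17^{1}≡17, 17^{2}≡45, 17^{4}≡12, 17^{8}≡22, 17^{16}≡57. Then 17^{21} = 17^{16+4+1} ≡ 57 × 12 × 17 ≡ 38 (mod 61)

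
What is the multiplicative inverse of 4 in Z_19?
Since 19 is prime, by Fermat 4^(-1) ≡ 4^{17} ≡ 5 (mod 19). Verify: 4 × 5 = 20 ≡ 1 (mod 19)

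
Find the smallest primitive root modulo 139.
g = 2. For each prime q|138: 2^{69}≡138, 2^{46}≡96, 2^{6}≡64, none ≡ 1, so ord_139(2) = 138 and 2 is a primitive root.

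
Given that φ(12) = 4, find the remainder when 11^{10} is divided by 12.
By Euler: 11^{4} ≡ 1 mod 12 since gcd(11, 12) = 1. 10 = 2×4 + 2. So 11^{10} ≡ 11^{2} ≡ 1 mod 12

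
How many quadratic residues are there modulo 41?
For prime 41, there are (p-1)/2 = (41-1)/2 = 20 quadratic residues (excluding 0).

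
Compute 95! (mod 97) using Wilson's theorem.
(96)! = (95)! × (96) ≡ -1 (mod 97). So (95)! ≡ -1 × (96)^(-1) ≡ (-1)×(-1) = 1 (mod 97)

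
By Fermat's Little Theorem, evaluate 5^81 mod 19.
By Fermat: 5^{18} ≡ 1 mod 19. 81 = 4×18 + 9. So 5^{81} ≡ 5^{9} ≡ 1 mod 19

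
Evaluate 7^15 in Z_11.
Using Fermat: 7^{10} ≡ 1 (mod 11). 15 ≡ 5 (mod 10). So 7^{15} ≡ 7^{5} ≡ 10 (mod 11)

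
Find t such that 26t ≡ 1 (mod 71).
Since 71 is prime, by Fermat 26^(-1) ≡ 26^{69} ≡ 41 (mod 71). Verify: 26 × 41 = 1066 ≡ 1 (mod 71)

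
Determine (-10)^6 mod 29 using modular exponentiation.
By repeated squaring mod 29: (-10)^{1}≡19, (-10)^{2}≡13, (-10)^{4}≡24. Then (-10)^{6} = (-10)^{4+2} ≡ 24 × 13 ≡ 22 mod 29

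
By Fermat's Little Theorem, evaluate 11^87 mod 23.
By Fermat: 11^{22} ≡ 1 (mod 23). 87 = 3×22 + 21. So 11^{87} ≡ 11^{21} ≡ 21 (mod 23)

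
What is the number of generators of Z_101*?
There are φ(101-1) = φ(100) = 40 primitive roots modulo 101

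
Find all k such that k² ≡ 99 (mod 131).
The square roots of 99 mod 131 are 112 and 19. Verify: 112² = 12544 ≡ 99 (mod 131)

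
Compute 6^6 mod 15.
By repeated squaring mod 15: 6^{1}≡6, 6^{2}≡6, 6^{4}≡6. Then 6^{6} = 6^{4+2} ≡ 6 × 6 ≡ 6 mod 15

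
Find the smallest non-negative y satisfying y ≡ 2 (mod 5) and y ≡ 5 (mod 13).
M = 5 × 13 = 65. M₁ = 13, y₁ ≡ 2 (mod 5). M₂ = 5, y₂ ≡ 8 (mod 13). y = 2×13×2 + 5×5×8 ≡ 57 (mod 65)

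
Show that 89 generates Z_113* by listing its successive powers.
89^1, 89^2, ..., 89^{112} mod 113: [89, 11, 75, 8, 34, 88, 35, 64, 46, 26, 54, 60, 29, 95, 93, 28, 6, 82, 66, 111, 48, 91, 76, 97, 45, 50, 43, 98, 21, 61, 5, 106, 55, 36, 40, 57, 101, 62, 94, 4, 17, 44, 74, 32, 23, 13, 27, 30, 71, 104, 103, 14, 3, 41, 33, 112, 24, 102, 38, 105, 79, 25, 78, 49, 67, 87, 59, 53, 84, 18, 20, 85, 107, 31, 47, 2, 65, 22, 37, 16, 68, 63, 70, 15, 92, 52, 108, 7, 58, 77, 73, 56, 12, 51, 19, 109, 96, 69, 39, 81, 90, 100, 86, 83, 42, 9, 10, 99, 110, 72, 80, 1]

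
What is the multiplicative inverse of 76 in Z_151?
Since 151 is prime, by Fermat 76^(-1) ≡ 76^{149} ≡ 2 mod 151. Verify: 76 × 2 = 152 ≡ 1 mod 151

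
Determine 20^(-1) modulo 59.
Since 59 is prime, by Fermat 20^(-1) ≡ 20^{57} ≡ 3 (mod 59). Verify: 20 × 3 = 60 ≡ 1 (mod 59)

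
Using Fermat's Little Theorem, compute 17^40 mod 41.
By Fermat's Little Theorem, 17^{40} ≡ 1 (mod 41) since 41 is prime and gcd(17, 41) = 1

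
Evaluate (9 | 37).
(9/37) = 9^{18} mod 37 = 1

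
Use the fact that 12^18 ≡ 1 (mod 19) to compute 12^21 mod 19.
By Fermat: 12^{18} ≡ 1 (mod 19). So 12^{21} = 12^{18} · 12^{3} ≡ 12^{3} ≡ 18 (mod 19)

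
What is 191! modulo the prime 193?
(192)! = (191)! × (192) ≡ -1 (mod 193). So (191)! ≡ -1 × (192)^(-1) ≡ (-1)×(-1) = 1 (mod 193)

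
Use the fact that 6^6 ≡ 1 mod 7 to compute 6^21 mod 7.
By Fermat: 6^{6} ≡ 1 mod 7. 21 = 3×6 + 3. So 6^{21} ≡ 6^{3} ≡ 6 mod 7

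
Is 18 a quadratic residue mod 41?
By Euler's criterion: 18^{20} ≡ 1 (mod 41). Since this equals 1, 18 is a QR.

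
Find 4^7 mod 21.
By repeated squaring mod 21: 4^{1}≡4, 4^{2}≡16, 4^{4}≡4. Then 4^{7} = 4^{4+2+1} ≡ 4 × 16 × 4 ≡ 4 mod 21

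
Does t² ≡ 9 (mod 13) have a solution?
By Euler's criterion: 9^{6} ≡ 1 (mod 13). Since this equals 1, 9 is a QR.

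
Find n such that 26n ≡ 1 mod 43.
Since 43 is prime, by Fermat 26^(-1) ≡ 26^{41} ≡ 5 mod 43. Verify: 26 × 5 = 130 ≡ 1 mod 43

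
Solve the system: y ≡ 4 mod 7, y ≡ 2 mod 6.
M = 7 × 6 = 42. M₁ = 6, y₁ ≡ 6 mod 7. M₂ = 7, y₂ ≡ 1 mod 6. y = 4×6×6 + 2×7×1 ≡ 32 mod 42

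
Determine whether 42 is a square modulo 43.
By Euler's criterion: 42^{21} ≡ 42 (mod 43). Since this equals -1 (≡ 42), 42 is not a QR.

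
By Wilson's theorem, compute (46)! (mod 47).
By Wilson's theorem, (46)! ≡ -1 ≡ 46 (mod 47)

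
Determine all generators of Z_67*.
There are φ(66) = 20 primitive roots mod 67: {2, 7, 11, 12, 13, 18, 20, 28, 31, 32, 34, 41, 44, 46, 48, 50, 51, 57, 61, 63}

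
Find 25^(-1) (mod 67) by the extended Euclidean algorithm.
Extended GCD: 25(-8) + 67(3) = 1. So 25^(-1) ≡ -8 ≡ 59 (mod 67). Verify: 25 × 59 = 1475 ≡ 1 (mod 67)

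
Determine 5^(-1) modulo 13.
Since 13 is prime, by Fermat 5^(-1) ≡ 5^{11} ≡ 8 (mod 13). Verify: 5 × 8 = 40 ≡ 1 (mod 13)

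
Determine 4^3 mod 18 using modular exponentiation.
4^{3} = 64 ≡ 10 (mod 18)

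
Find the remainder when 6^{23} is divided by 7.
By Fermat: 6^{6} ≡ 1 mod 7. 23 = 3×6 + 5. So 6^{23} ≡ 6^{5} ≡ 6 mod 7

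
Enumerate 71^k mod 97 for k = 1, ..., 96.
71^1, 71^2, ..., 71^{96} mod 97: [71, 94, 78, 9, 57, 70, 23, 81, 28, 48, 13, 50, 58, 44, 20, 62, 37, 8, 83, 73, 42, 72, 68, 75, 87, 66, 30, 93, 7, 12, 76, 61, 63, 11, 5, 64, 82, 2, 45, 91, 59, 18, 17, 43, 46, 65, 56, 96, 26, 3, 19, 88, 40, 27, 74, 16, 69, 49, 84, 47, 39, 53, 77, 35, 60, 89, 14, 24, 55, 25, 29, 22, 10, 31, 67, 4, 90, 85, 21, 36, 34, 86, 92, 33, 15, 95, 52, 6, 38, 79, 80, 54, 51, 32, 41, 1]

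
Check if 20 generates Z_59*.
20^{29} ≡ 1 mod 59 and 29 < 58, so ord_59(20) = 29 ≠ 58 and 20 is not a primitive root.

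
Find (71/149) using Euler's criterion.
(71/149) = 71^{74} mod 149 = -1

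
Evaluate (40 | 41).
(40/41) = 40^{20} mod 41 = 1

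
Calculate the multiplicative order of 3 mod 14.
Powers of 3 mod 14: 3^1≡3, 3^2≡9, 3^3≡13, 3^4≡11, 3^5≡5, 3^6≡1. ord_14(3) = 6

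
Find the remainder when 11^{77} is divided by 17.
By Fermat: 11^{16} ≡ 1 (mod 17). 77 = 4×16 + 13. So 11^{77} ≡ 11^{13} ≡ 7 (mod 17)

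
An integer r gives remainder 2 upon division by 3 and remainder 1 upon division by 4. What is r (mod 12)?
M = 3 × 4 = 12. M₁ = 4, y₁ ≡ 1 (mod 3). M₂ = 3, y₂ ≡ 3 (mod 4). r = 2×4×1 + 1×3×3 ≡ 5 (mod 12)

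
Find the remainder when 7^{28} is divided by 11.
By Fermat: 7^{10} ≡ 1 mod 11. 28 = 2×10 + 8. So 7^{28} ≡ 7^{8} ≡ 9 mod 11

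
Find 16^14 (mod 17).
By repeated squaring (mod 17): 16^{1}≡16, 16^{2}≡1, 16^{4}≡1, 16^{8}≡1. Then 16^{14} = 16^{8+4+2} ≡ 1 × 1 × 1 ≡ 1 (mod 17)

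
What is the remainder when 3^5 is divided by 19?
By repeated squaring mod 19: 3^{1}≡3, 3^{2}≡9, 3^{4}≡5. Then 3^{5} = 3^{4+1} ≡ 5 × 3 ≡ 15 mod 19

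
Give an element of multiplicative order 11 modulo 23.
2 has order 11 mod 23 since 2^{11} ≡ 1 (mod 23) and no smaller power works.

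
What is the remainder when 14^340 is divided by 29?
Using Fermat: 14^{28} ≡ 1 (mod 29). 340 ≡ 4 (mod 28). So 14^{340} ≡ 14^{4} ≡ 20 (mod 29)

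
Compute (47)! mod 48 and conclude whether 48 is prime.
(47)! mod 48 = 0. Since 0 ≢ -1 mod 48, 48 is not prime.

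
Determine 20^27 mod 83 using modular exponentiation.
By repeated squaring mod 83: 20^{1}≡20, 20^{2}≡68, 20^{4}≡59, 20^{8}≡78, 20^{16}≡25. Then 20^{27} = 20^{16+8+2+1} ≡ 25 × 78 × 68 × 20 ≡ 67 mod 83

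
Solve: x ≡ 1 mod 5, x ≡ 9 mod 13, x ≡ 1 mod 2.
M = 5 × 13 × 2 = 130. M₁ = 26, y₁ ≡ 1 mod 5. M₂ = 10, y₂ ≡ 4 mod 13. M₃ = 65, y₃ ≡ 1 mod 2. x = 1×26×1 + 9×10×4 + 1×65×1 ≡ 61 mod 130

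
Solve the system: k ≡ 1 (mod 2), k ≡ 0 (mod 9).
M = 2 × 9 = 18. M₁ = 9, y₁ ≡ 1 (mod 2). M₂ = 2, y₂ ≡ 5 (mod 9). k = 1×9×1 + 0×2×5 ≡ 9 (mod 18)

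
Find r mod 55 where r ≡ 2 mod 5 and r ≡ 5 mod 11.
M = 5 × 11 = 55. M₁ = 11, y₁ ≡ 1 mod 5. M₂ = 5, y₂ ≡ 9 mod 11. r = 2×11×1 + 5×5×9 ≡ 27 mod 55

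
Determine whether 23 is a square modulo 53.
By Euler's criterion: 23^{26} ≡ 52 (mod 53). Since this equals -1 (≡ 52), 23 is not a QR.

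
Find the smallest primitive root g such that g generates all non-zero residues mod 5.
g = 2. For each prime q|4: 2^{2}≡4, none ≡ 1, so ord_5(2) = 4 and 2 is a primitive root.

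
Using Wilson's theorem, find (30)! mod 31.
By Wilson's theorem, (30)! ≡ -1 ≡ 30 mod 31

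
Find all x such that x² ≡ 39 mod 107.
The square roots of 39 mod 107 are 57 and 50. Verify: 57² = 3249 ≡ 39 mod 107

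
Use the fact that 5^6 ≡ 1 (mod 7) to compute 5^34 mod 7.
By Fermat: 5^{6} ≡ 1 (mod 7). 34 = 5×6 + 4. So 5^{34} ≡ 5^{4} ≡ 2 (mod 7)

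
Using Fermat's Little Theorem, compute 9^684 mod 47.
By Fermat: 9^{46} ≡ 1 mod 47. 684 ≡ 40 mod 46. So 9^{684} ≡ 9^{40} ≡ 4 mod 47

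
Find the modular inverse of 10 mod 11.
Since 11 is prime, by Fermat 10^(-1) ≡ 10^{9} ≡ 10 mod 11. Verify: 10 × 10 = 100 ≡ 1 mod 11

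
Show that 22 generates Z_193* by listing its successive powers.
22^1, 22^2, ..., 22^{192} mod 193: [22, 98, 33, 147, 146, 124, 26, 186, 39, 86, 155, 129, 136, 97, 11, 49, 113, 170, 73, 62, 13, 93, 116, 43, 174, 161, 68, 145, 102, 121, 153, 85, 133, 31, 103, 143, 58, 118, 87, 177, 34, 169, 51, 157, 173, 139, 163, 112, 148, 168, 29, 59, 140, 185, 17, 181, 122, 175, 183, 166, 178, 56, 74, 84, 111, 126, 70, 189, 105, 187, 61, 184, 188, 83, 89, 28, 37, 42, 152, 63, 35, 191, 149, 190, 127, 92, 94, 138, 141, 14, 115, 21, 76, 128, 114, 192, 171, 95, 160, 46, 47, 69, 167, 7, 154, 107, 38, 64, 57, 96, 182, 144, 80, 23, 120, 131, 180, 100, 77, 150, 19, 32, 125, 48, 91, 72, 40, 108, 60, 162, 90, 50, 135, 75, 106, 16, 159, 24, 142, 36, 20, 54, 30, 81, 45, 25, 164, 134, 53, 8, 176, 12, 71, 18, 10, 27, 15, 137, 119, 109, 82, 67, 123, 4, 88, 6, 132, 9, 5, 110, 104, 165, 156, 151, 41, 130, 158, 2, 44, 3, 66, 101, 99, 55, 52, 179, 78, 172, 117, 65, 79, 1]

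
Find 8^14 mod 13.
Using Fermat: 8^{12} ≡ 1 mod 13. 14 ≡ 2 mod 12. So 8^{14} ≡ 8^{2} ≡ 12 mod 13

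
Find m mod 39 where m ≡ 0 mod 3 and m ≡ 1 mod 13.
M = 3 × 13 = 39. M₁ = 13, y₁ ≡ 1 mod 3. M₂ = 3, y₂ ≡ 9 mod 13. m = 0×13×1 + 1×3×9 ≡ 27 mod 39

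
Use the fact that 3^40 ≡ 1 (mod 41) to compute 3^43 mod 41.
By Fermat: 3^{40} ≡ 1 (mod 41). So 3^{43} = 3^{40} · 3^{3} ≡ 3^{3} ≡ 27 (mod 41)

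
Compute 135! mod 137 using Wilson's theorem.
(136)! = (135)! × (136) ≡ -1 mod 137. So (135)! ≡ -1 × (136)^(-1) ≡ (-1)×(-1) = 1 mod 137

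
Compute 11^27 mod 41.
By repeated squaring (mod 41): 11^{1}≡11, 11^{2}≡39, 11^{4}≡4, 11^{8}≡16, 11^{16}≡10. Then 11^{27} = 11^{16+8+2+1} ≡ 10 × 16 × 39 × 11 ≡ 6 (mod 41)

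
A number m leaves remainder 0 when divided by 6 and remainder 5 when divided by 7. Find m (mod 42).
M = 6 × 7 = 42. M₁ = 7, y₁ ≡ 1 (mod 6). M₂ = 6, y₂ ≡ 6 (mod 7). m = 0×7×1 + 5×6×6 ≡ 12 (mod 42)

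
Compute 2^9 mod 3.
Using Fermat: 2^{2} ≡ 1 (mod 3). 9 ≡ 1 (mod 2). So 2^{9} ≡ 2^{1} ≡ 2 (mod 3)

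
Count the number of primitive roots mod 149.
Number of primitive roots mod 149 = φ(p-1) = φ(148) = 72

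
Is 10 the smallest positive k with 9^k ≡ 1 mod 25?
Powers of 9 mod 25: 9^1≡9, 9^2≡6, 9^3≡4, 9^4≡11, 9^5≡24, 9^6≡16, 9^7≡19, 9^8≡21, 9^9≡14, 9^10≡1. First k with 9^k≡1 is k=10. Yes, ord_25(9) = 10.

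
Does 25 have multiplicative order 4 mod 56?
Powers of 25 mod 56: 25^1≡25, 25^2≡9, 25^3≡1. Already 25^3≡1, so the order is 3 < 4. No, the actual order is 3.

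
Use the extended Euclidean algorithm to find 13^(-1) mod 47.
Extended GCD: 13(-18) + 47(5) = 1. So 13^(-1) ≡ -18 ≡ 29 (mod 47). Verify: 13 × 29 = 377 ≡ 1 (mod 47)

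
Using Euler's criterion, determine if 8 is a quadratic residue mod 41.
By Euler's criterion: 8^{20} ≡ 1 mod 41. Since this equals 1, 8 is a QR.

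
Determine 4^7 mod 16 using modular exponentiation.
By repeated squaring (mod 16): 4^{1}≡4, 4^{2}≡0, 4^{4}≡0. Then 4^{7} = 4^{4+2+1} ≡ 0 × 0 × 4 ≡ 0 (mod 16)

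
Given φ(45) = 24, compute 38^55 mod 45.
By Euler: 38^{24} ≡ 1 mod 45 since gcd(38, 45) = 1. 55 = 2×24 + 7. So 38^{55} ≡ 38^{7} ≡ 2 mod 45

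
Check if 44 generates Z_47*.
ord_47(44) divides 46. For each prime q|46: 44^{23}≡46, 44^{2}≡9, none ≡ 1. So 44 has order 46 and is a primitive root mod 47.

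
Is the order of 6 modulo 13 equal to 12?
Powers of 6 mod 13: 6^1≡6, 6^2≡10, 6^3≡8, 6^4≡9, 6^5≡2, 6^6≡12, 6^7≡7, 6^8≡3, 6^9≡5, 6^10≡4, 6^11≡11, 6^12≡1. First k with 6^k≡1 is k=12. Yes, ord_13(6) = 12.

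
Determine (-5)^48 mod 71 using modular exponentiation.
By repeated squaring mod 71: (-5)^{1}≡66, (-5)^{2}≡25, (-5)^{4}≡57, (-5)^{8}≡54, (-5)^{16}≡5, (-5)^{32}≡25. Then (-5)^{48} = (-5)^{32+16} ≡ 25 × 5 ≡ 54 mod 71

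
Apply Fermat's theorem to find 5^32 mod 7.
By Fermat: 5^{6} ≡ 1 mod 7. 32 = 5×6 + 2. So 5^{32} ≡ 5^{2} ≡ 4 mod 7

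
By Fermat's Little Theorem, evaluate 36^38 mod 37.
By Fermat: 36^{36} ≡ 1 (mod 37). So 36^{38} = 36^{36} · 36^{2} ≡ 36^{2} ≡ 1 (mod 37)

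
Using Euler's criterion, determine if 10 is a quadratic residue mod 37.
By Euler's criterion: 10^{18} ≡ 1 mod 37. Since this equals 1, 10 is a QR.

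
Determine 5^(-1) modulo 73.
Since 73 is prime, by Fermat 5^(-1) ≡ 5^{71} ≡ 44 mod 73. Verify: 5 × 44 = 220 ≡ 1 mod 73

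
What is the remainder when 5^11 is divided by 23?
By repeated squaring mod 23: 5^{1}≡5, 5^{2}≡2, 5^{4}≡4, 5^{8}≡16. Then 5^{11} = 5^{8+2+1} ≡ 16 × 2 × 5 ≡ 22 mod 23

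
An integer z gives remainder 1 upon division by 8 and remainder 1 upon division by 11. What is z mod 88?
M = 8 × 11 = 88. M₁ = 11, y₁ ≡ 3 mod 8. M₂ = 8, y₂ ≡ 7 mod 11. z = 1×11×3 + 1×8×7 ≡ 1 mod 88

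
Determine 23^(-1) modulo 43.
Since 43 is prime, by Fermat 23^(-1) ≡ 23^{41} ≡ 15 mod 43. Verify: 23 × 15 = 345 ≡ 1 mod 43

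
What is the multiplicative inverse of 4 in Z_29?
Since 29 is prime, by Fermat 4^(-1) ≡ 4^{27} ≡ 22 (mod 29). Verify: 4 × 22 = 88 ≡ 1 (mod 29)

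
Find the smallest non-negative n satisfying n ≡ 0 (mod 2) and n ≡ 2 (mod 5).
M = 2 × 5 = 10. M₁ = 5, y₁ ≡ 1 (mod 2). M₂ = 2, y₂ ≡ 3 (mod 5). n = 0×5×1 + 2×2×3 ≡ 2 (mod 10)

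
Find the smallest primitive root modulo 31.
g = 3. For each prime q|30: 3^{15}≡30, 3^{10}≡25, 3^{6}≡16, none ≡ 1, so ord_31(3) = 30 and 3 is a primitive root.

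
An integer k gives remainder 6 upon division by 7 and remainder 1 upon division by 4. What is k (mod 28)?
M = 7 × 4 = 28. M₁ = 4, y₁ ≡ 2 (mod 7). M₂ = 7, y₂ ≡ 3 (mod 4). k = 6×4×2 + 1×7×3 ≡ 13 (mod 28)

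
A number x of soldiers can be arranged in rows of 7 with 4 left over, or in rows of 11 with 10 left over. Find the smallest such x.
M = 7 × 11 = 77. M₁ = 11, y₁ ≡ 2 (mod 7). M₂ = 7, y₂ ≡ 8 (mod 11). x = 4×11×2 + 10×7×8 ≡ 32 (mod 77)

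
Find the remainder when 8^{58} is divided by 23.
By Fermat: 8^{22} ≡ 1 (mod 23). 58 = 2×22 + 14. So 8^{58} ≡ 8^{14} ≡ 6 (mod 23)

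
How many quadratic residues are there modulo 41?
The squaring map on Z_41* is 2-to-1, so there are (40)/2 = 20 QRs.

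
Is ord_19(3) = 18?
Powers of 3 mod 19: 3^1≡3, 3^2≡9, 3^3≡8, 3^4≡5, 3^5≡15, 3^6≡7, 3^7≡2, 3^8≡6, 3^9≡18, 3^10≡16, 3^11≡10, 3^12≡11, 3^13≡14, 3^14≡4, 3^15≡12, 3^16≡17, 3^17≡13, 3^18≡1. First k with 3^k≡1 is k=18. Yes, ord_19(3) = 18.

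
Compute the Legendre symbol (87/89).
(87/89) = 87^{44} mod 89 = 1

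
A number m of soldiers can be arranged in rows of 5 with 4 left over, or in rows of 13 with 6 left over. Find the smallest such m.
M = 5 × 13 = 65. M₁ = 13, y₁ ≡ 2 mod 5. M₂ = 5, y₂ ≡ 8 mod 13. m = 4×13×2 + 6×5×8 ≡ 19 mod 65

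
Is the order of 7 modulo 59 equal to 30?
Powers of 7 mod 59: 7^1≡7, 7^2≡49, 7^3≡48, 7^4≡41, 7^5≡51, 7^6≡3, 7^7≡21, 7^8≡29, 7^9≡26, 7^10≡5, 7^11≡35, 7^12≡9, 7^13≡4, 7^14≡28, 7^15≡19, 7^16≡15, 7^17≡46, 7^18≡27, 7^19≡12, 7^20≡25, 7^21≡57, 7^22≡45, 7^23≡20, 7^24≡22, 7^25≡36, 7^26≡16, 7^27≡53, 7^28≡17, 7^29≡1. Already 7^29≡1, so the order is 29 < 30. No, the actual order is 29.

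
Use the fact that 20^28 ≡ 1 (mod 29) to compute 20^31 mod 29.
By Fermat: 20^{28} ≡ 1 (mod 29). So 20^{31} = 20^{28} · 20^{3} ≡ 20^{3} ≡ 25 (mod 29)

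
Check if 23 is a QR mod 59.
By Euler's criterion: 23^{29} ≡ 58 mod 59. Since this equals -1 (≡ 58), 23 is not a QR.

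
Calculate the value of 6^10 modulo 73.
By repeated squaring mod 73: 6^{1}≡6, 6^{2}≡36, 6^{4}≡55, 6^{8}≡32. Then 6^{10} = 6^{8+2} ≡ 32 × 36 ≡ 57 mod 73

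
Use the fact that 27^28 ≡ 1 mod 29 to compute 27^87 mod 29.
By Fermat: 27^{28} ≡ 1 mod 29. 87 = 3×28 + 3. So 27^{87} ≡ 27^{3} ≡ 21 mod 29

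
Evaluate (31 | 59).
(31/59) = 31^{29} mod 59 = -1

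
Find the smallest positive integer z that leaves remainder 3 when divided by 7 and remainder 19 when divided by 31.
M = 7 × 31 = 217. M₁ = 31, y₁ ≡ 5 (mod 7). M₂ = 7, y₂ ≡ 9 (mod 31). z = 3×31×5 + 19×7×9 ≡ 143 (mod 217)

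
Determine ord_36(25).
Powers of 25 mod 36: 25^1≡25, 25^2≡13, 25^3≡1. So the order of 25 is 3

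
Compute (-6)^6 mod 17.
By repeated squaring (mod 17): (-6)^{1}≡11, (-6)^{2}≡2, (-6)^{4}≡4. Then (-6)^{6} = (-6)^{4+2} ≡ 4 × 2 ≡ 8 (mod 17)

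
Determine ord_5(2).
Powers of 2 mod 5: 2^1≡2, 2^2≡4, 2^3≡3, 2^4≡1. ord_5(2) = 4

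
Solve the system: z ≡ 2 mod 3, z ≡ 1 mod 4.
M = 3 × 4 = 12. M₁ = 4, y₁ ≡ 1 mod 3. M₂ = 3, y₂ ≡ 3 mod 4. z = 2×4×1 + 1×3×3 ≡ 5 mod 12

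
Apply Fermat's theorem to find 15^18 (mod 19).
By Fermat's Little Theorem, 15^{18} ≡ 1 (mod 19) since 19 is prime and gcd(15, 19) = 1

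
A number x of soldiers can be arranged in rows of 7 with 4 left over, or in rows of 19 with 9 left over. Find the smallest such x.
M = 7 × 19 = 133. M₁ = 19, y₁ ≡ 3 mod 7. M₂ = 7, y₂ ≡ 11 mod 19. x = 4×19×3 + 9×7×11 ≡ 123 mod 133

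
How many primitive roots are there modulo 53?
There are φ(53-1) = φ(52) = 24 primitive roots modulo 53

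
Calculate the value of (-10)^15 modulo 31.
By repeated squaring mod 31: (-10)^{1}≡21, (-10)^{2}≡7, (-10)^{4}≡18, (-10)^{8}≡14. Then (-10)^{15} = (-10)^{8+4+2+1} ≡ 14 × 18 × 7 × 21 ≡ 30 mod 31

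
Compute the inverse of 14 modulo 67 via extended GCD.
Extended GCD: 14(24) + 67(-5) = 1. So 14^(-1) ≡ 24 (mod 67). Verify: 14 × 24 = 336 ≡ 1 (mod 67)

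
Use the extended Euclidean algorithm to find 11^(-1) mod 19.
Extended GCD: 11(7) + 19(-4) = 1. So 11^(-1) ≡ 7 mod 19. Verify: 11 × 7 = 77 ≡ 1 mod 19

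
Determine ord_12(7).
Powers of 7 mod 12: 7^1≡7, 7^2≡1. So the order of 7 is 2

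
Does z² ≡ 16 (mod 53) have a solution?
By Euler's criterion: 16^{26} ≡ 1 (mod 53). Since this equals 1, 16 is a QR.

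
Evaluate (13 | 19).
(13/19) = 13^{9} mod 19 = -1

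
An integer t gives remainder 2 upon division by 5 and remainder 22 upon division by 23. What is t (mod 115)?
M = 5 × 23 = 115. M₁ = 23, y₁ ≡ 2 (mod 5). M₂ = 5, y₂ ≡ 14 (mod 23). t = 2×23×2 + 22×5×14 ≡ 22 (mod 115)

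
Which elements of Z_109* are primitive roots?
There are φ(108) = 36 primitive roots mod 109: {6, 10, 11, 13, 14, 18, 24, 30, 37, 39, 40, 42, 44, 47, 50, 51, 52, 53, 56, 57, 58, 59, 62, 65, 67, 69, 70, 72, 79, 85, 91, 95, 96, 98, 99, 103}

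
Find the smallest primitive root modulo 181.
g = 2. For each prime q|180: 2^{90}≡180, 2^{60}≡48, 2^{36}≡59, none ≡ 1, so ord_181(2) = 180 and 2 is a primitive root.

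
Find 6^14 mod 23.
By repeated squaring mod 23: 6^{1}≡6, 6^{2}≡13, 6^{4}≡8, 6^{8}≡18. Then 6^{14} = 6^{8+4+2} ≡ 18 × 8 × 13 ≡ 9 mod 23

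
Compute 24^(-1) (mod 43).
Since 43 is prime, by Fermat 24^(-1) ≡ 24^{41} ≡ 9 (mod 43). Verify: 24 × 9 = 216 ≡ 1 (mod 43)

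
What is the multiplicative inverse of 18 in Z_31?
Since 31 is prime, by Fermat 18^(-1) ≡ 18^{29} ≡ 19 mod 31. Verify: 18 × 19 = 342 ≡ 1 mod 31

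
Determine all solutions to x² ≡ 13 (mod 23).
The square roots of 13 mod 23 are 6 and 17. Verify: 6² = 36 ≡ 13 (mod 23)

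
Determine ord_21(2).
Powers of 2 mod 21: 2^1≡2, 2^2≡4, 2^3≡8, 2^4≡16, 2^5≡11, 2^6≡1. Order = 6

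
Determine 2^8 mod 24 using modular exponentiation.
By repeated squaring (mod 24): 2^{1}≡2, 2^{2}≡4, 2^{4}≡16, 2^{8}≡16. So 2^{8} ≡ 16 (mod 24)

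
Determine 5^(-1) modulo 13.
Since 13 is prime, by Fermat 5^(-1) ≡ 5^{11} ≡ 8 (mod 13). Verify: 5 × 8 = 40 ≡ 1 (mod 13)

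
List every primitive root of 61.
There are φ(60) = 16 primitive roots mod 61: {2, 6, 7, 10, 17, 18, 26, 30, 31, 35, 43, 44, 51, 54, 55, 59}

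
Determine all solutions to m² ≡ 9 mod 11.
The square roots of 9 mod 11 are 3 and 8. Verify: 3² = 9 ≡ 9 mod 11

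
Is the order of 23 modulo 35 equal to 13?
Powers of 23 mod 35: 23^1≡23, 23^2≡4, 23^3≡22, 23^4≡16, 23^5≡18, 23^6≡29, 23^7≡2, 23^8≡11, 23^9≡8, 23^10≡9, 23^11≡32, 23^12≡1. Already 23^12≡1, so the order is 12 < 13. No, the actual order is 12.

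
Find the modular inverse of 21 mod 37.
Since 37 is prime, by Fermat 21^(-1) ≡ 21^{35} ≡ 30 (mod 37). Verify: 21 × 30 = 630 ≡ 1 (mod 37)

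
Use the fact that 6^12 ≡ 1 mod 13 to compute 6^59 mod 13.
By Fermat: 6^{12} ≡ 1 mod 13. 59 = 4×12 + 11. So 6^{59} ≡ 6^{11} ≡ 11 mod 13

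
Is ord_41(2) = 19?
Powers of 2 mod 41: 2^1≡2, 2^2≡4, 2^3≡8, 2^4≡16, 2^5≡32, 2^6≡23, 2^7≡5, 2^8≡10, 2^9≡20, 2^10≡40, 2^11≡39, 2^12≡37, 2^13≡33, 2^14≡25, 2^15≡9, 2^16≡18, 2^17≡36, 2^18≡31, 2^19≡21, 2^20≡1. 2^19≡21≢1, so ord ≠ 19. No, the actual order is 20.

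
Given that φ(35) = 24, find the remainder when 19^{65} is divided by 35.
By Euler: 19^{24} ≡ 1 mod 35 since gcd(19, 35) = 1. 65 = 2×24 + 17. So 19^{65} ≡ 19^{17} ≡ 24 mod 35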